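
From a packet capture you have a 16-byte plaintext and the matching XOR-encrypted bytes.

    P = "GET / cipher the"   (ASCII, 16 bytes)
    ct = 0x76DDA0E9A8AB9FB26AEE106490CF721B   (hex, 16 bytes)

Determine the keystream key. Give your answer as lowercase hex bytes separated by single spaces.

31 98 f4 c9 87 8b fc db 1a 86 75 16 b0 bb 1a 7e

Since ct = P ⊕ key, XORing both sides with P gives key = P ⊕ ct.
 71 XOR 118 =  49
 69 XOR 221 = 152
 84 XOR 160 = 244
 32 XOR 233 = 201
 47 XOR 168 = 135
 32 XOR 171 = 139
 99 XOR 159 = 252
105 XOR 178 = 219
112 XOR 106 =  26
104 XOR 238 = 134
101 XOR  16 = 117
114 XOR 100 =  22
 32 XOR 144 = 176
116 XOR 207 = 187
104 XOR 114 =  26
101 XOR  27 = 126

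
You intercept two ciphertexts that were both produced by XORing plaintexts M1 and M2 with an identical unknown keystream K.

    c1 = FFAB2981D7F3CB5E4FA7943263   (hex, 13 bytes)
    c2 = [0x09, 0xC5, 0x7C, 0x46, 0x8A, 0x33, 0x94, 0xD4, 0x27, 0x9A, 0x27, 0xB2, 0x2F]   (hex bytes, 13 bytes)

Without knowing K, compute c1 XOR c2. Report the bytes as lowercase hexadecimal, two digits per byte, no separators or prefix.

f66e55c75dc05f8a683db3804c

c1 ⊕ c2 = (M1 ⊕ K) ⊕ (M2 ⊕ K) = M1 ⊕ M2 — the shared key cancels under XOR.
ff xor 09 = f6
ab xor c5 = 6e
29 xor 7c = 55
81 xor 46 = c7
d7 xor 8a = 5d
f3 xor 33 = c0
cb xor 94 = 5f
5e xor d4 = 8a
4f xor 27 = 68
a7 xor 9a = 3d
94 xor 27 = b3
32 xor b2 = 80
63 xor 2f = 4c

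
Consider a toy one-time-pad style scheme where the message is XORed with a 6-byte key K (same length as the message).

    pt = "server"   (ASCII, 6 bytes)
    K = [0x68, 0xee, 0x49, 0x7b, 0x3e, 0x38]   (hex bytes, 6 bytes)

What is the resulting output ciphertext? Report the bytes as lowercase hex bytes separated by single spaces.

1b 8b 3b 0d 5b 4a

XOR is its own inverse, so applying the key byte-wise gives the result directly.
byte 0: 115 ^ 104 =  27
byte 1: 101 ^ 238 = 139
byte 2: 114 ^  73 =  59
byte 3: 118 ^ 123 =  13
byte 4: 101 ^  62 =  91
byte 5: 114 ^  56 =  74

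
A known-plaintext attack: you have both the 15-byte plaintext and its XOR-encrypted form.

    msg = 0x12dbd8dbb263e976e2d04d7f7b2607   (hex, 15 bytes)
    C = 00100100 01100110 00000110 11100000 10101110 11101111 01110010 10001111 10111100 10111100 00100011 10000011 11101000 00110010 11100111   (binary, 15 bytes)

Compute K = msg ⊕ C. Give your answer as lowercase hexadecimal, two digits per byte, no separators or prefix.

Since C = msg ⊕ K, XORing both sides with msg gives K = msg ⊕ C.
byte 0: 00010010 xor 00100100 = 00110110
byte 1: 11011011 xor 01100110 = 10111101
byte 2: 11011000 xor 00000110 = 11011110
byte 3: 11011011 xor 11100000 = 00111011
byte 4: 10110010 xor 10101110 = 00011100
byte 5: 01100011 xor 11101111 = 10001100
byte 6: 11101001 xor 01110010 = 10011011
byte 7: 01110110 xor 10001111 = 11111001
byte 8: 11100010 xor 10111100 = 01011110
byte 9: 11010000 xor 10111100 = 01101100
byte 10: 01001101 xor 00100011 = 01101110
byte 11: 01111111 xor 10000011 = 11111100
byte 12: 01111011 xor 11101000 = 10010011
byte 13: 00100110 xor 00110010 = 00010100
byte 14: 00000111 xor 11100111 = 11100000

36bdde3b1c8c9bf95e6c6efc9314e0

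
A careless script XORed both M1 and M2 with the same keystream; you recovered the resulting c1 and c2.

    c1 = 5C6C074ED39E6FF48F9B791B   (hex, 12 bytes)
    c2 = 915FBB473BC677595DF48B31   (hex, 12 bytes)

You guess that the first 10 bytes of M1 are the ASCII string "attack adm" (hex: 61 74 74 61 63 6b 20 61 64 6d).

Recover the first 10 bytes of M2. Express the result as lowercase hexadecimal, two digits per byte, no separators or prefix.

ac47c8688b3338ccb602

First, c1 ⊕ c2 = (M1 ⊕ K) ⊕ (M2 ⊕ K) = M1 ⊕ M2, so the key drops out. Then M2 = (M1 ⊕ M2) ⊕ M1 over the first 10 bytes.
byte 0: (5c xor 91) xor 61 = cd xor 61 = ac
byte 1: (6c xor 5f) xor 74 = 33 xor 74 = 47
byte 2: (07 xor bb) xor 74 = bc xor 74 = c8
byte 3: (4e xor 47) xor 61 = 09 xor 61 = 68
byte 4: (d3 xor 3b) xor 63 = e8 xor 63 = 8b
byte 5: (9e xor c6) xor 6b = 58 xor 6b = 33
byte 6: (6f xor 77) xor 20 = 18 xor 20 = 38
byte 7: (f4 xor 59) xor 61 = ad xor 61 = cc
byte 8: (8f xor 5d) xor 64 = d2 xor 64 = b6
byte 9: (9b xor f4) xor 6d = 6f xor 6d = 02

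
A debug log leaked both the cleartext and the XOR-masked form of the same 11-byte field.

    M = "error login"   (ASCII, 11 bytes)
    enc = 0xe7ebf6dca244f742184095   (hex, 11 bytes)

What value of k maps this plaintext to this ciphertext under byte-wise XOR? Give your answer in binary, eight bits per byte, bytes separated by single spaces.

Since enc = M ⊕ k, XORing both sides with M gives k = M ⊕ enc.
65 ⊕ e7 = 82
72 ⊕ eb = 99
72 ⊕ f6 = 84
6f ⊕ dc = b3
72 ⊕ a2 = d0
20 ⊕ 44 = 64
6c ⊕ f7 = 9b
6f ⊕ 42 = 2d
67 ⊕ 18 = 7f
69 ⊕ 40 = 29
6e ⊕ 95 = fb

10000010 10011001 10000100 10110011 11010000 01100100 10011011 00101101 01111111 00101001 11111011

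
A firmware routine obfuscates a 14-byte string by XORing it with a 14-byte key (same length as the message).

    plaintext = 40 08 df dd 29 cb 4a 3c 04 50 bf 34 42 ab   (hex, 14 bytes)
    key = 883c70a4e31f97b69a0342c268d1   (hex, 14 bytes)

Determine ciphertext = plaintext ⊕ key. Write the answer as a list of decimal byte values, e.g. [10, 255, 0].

XOR is its own inverse, so applying the key byte-wise gives the result directly.
40 ^ 88 = c8
08 ^ 3c = 34
df ^ 70 = af
dd ^ a4 = 79
29 ^ e3 = ca
cb ^ 1f = d4
4a ^ 97 = dd
3c ^ b6 = 8a
04 ^ 9a = 9e
50 ^ 03 = 53
bf ^ 42 = fd
34 ^ c2 = f6
42 ^ 68 = 2a
ab ^ d1 = 7a

[200, 52, 175, 121, 202, 212, 221, 138, 158, 83, 253, 246, 42, 122]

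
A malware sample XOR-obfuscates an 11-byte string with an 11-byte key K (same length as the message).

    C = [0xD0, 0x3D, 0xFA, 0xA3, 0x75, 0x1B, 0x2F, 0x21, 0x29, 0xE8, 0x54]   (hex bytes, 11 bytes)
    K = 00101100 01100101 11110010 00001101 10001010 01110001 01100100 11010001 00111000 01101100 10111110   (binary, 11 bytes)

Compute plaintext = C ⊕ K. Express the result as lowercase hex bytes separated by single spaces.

11010000 ^ 00101100 = 11111100
00111101 ^ 01100101 = 01011000
11111010 ^ 11110010 = 00001000
10100011 ^ 00001101 = 10101110
01110101 ^ 10001010 = 11111111
00011011 ^ 01110001 = 01101010
00101111 ^ 01100100 = 01001011
00100001 ^ 11010001 = 11110000
00101001 ^ 00111000 = 00010001
11101000 ^ 01101100 = 10000100
01010100 ^ 10111110 = 11101010

fc 58 08 ae ff 6a 4b f0 11 84 ea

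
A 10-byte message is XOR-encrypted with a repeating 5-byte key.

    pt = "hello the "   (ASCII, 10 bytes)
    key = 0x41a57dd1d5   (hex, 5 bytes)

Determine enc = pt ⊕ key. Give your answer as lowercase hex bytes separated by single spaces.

29 c0 11 bd ba 61 d1 15 b4 f5

The 5-byte key repeats, so the effective keystream is 41 a5 7d d1 d5 41 a5 7d d1 d5.
byte 0: 01101000 ^ 01000001 = 00101001
byte 1: 01100101 ^ 10100101 = 11000000
byte 2: 01101100 ^ 01111101 = 00010001
byte 3: 01101100 ^ 11010001 = 10111101
byte 4: 01101111 ^ 11010101 = 10111010
byte 5: 00100000 ^ 01000001 = 01100001
byte 6: 01110100 ^ 10100101 = 11010001
byte 7: 01101000 ^ 01111101 = 00010101
byte 8: 01100101 ^ 11010001 = 10110100
byte 9: 00100000 ^ 11010101 = 11110101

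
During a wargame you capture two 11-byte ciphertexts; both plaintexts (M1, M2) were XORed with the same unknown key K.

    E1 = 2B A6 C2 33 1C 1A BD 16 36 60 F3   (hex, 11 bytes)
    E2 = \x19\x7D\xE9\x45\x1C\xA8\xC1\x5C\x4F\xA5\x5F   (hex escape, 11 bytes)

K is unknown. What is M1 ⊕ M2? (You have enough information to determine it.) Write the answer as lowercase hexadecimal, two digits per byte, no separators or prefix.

E1 ⊕ E2 = (M1 ⊕ K) ⊕ (M2 ⊕ K) = M1 ⊕ M2 — the shared key cancels under XOR.
2b ^ 19 = 32
a6 ^ 7d = db
c2 ^ e9 = 2b
33 ^ 45 = 76
1c ^ 1c = 00
1a ^ a8 = b2
bd ^ c1 = 7c
16 ^ 5c = 4a
36 ^ 4f = 79
60 ^ a5 = c5
f3 ^ 5f = ac

32db2b7600b27c4a79c5ac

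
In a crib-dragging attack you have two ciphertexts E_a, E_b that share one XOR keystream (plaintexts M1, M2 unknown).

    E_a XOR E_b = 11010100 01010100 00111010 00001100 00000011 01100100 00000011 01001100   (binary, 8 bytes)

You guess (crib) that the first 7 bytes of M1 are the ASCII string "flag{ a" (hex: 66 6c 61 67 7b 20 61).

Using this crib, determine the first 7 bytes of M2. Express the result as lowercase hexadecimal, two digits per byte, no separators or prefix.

Since E_a ⊕ E_b = M1 ⊕ M2, XORing with the guessed M1 bytes yields the corresponding M2 bytes: M2 = (E_a ⊕ E_b) ⊕ M1.
d4 ⊕ 66 = b2
54 ⊕ 6c = 38
3a ⊕ 61 = 5b
0c ⊕ 67 = 6b
03 ⊕ 7b = 78
64 ⊕ 20 = 44
03 ⊕ 61 = 62

b2385b6b784462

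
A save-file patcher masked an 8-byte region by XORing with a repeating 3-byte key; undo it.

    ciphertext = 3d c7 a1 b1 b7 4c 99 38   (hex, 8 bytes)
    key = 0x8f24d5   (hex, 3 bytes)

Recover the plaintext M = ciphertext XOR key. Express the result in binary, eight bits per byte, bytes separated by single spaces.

10110010 11100011 01110100 00111110 10010011 10011001 00010110 00011100

The 3-byte key repeats, so the effective keystream is 8f 24 d5 8f 24 d5 8f 24.
byte 0: 3d ^ 8f = b2
byte 1: c7 ^ 24 = e3
byte 2: a1 ^ d5 = 74
byte 3: b1 ^ 8f = 3e
byte 4: b7 ^ 24 = 93
byte 5: 4c ^ d5 = 99
byte 6: 99 ^ 8f = 16
byte 7: 38 ^ 24 = 1c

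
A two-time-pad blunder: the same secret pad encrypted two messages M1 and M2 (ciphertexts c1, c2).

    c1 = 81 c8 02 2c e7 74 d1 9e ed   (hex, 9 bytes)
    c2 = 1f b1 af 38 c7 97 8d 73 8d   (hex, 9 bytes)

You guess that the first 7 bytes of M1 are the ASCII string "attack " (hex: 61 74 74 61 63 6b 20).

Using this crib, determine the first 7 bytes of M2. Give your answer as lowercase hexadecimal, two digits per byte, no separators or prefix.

ff0dd97543887c

First, c1 ⊕ c2 = (M1 ⊕ K) ⊕ (M2 ⊕ K) = M1 ⊕ M2, so the key drops out. Then M2 = (M1 ⊕ M2) ⊕ M1 over the first 7 bytes.
byte 0: (81 ⊕ 1f) ⊕ 61 = 9e ⊕ 61 = ff
byte 1: (c8 ⊕ b1) ⊕ 74 = 79 ⊕ 74 = 0d
byte 2: (02 ⊕ af) ⊕ 74 = ad ⊕ 74 = d9
byte 3: (2c ⊕ 38) ⊕ 61 = 14 ⊕ 61 = 75
byte 4: (e7 ⊕ c7) ⊕ 63 = 20 ⊕ 63 = 43
byte 5: (74 ⊕ 97) ⊕ 6b = e3 ⊕ 6b = 88
byte 6: (d1 ⊕ 8d) ⊕ 20 = 5c ⊕ 20 = 7c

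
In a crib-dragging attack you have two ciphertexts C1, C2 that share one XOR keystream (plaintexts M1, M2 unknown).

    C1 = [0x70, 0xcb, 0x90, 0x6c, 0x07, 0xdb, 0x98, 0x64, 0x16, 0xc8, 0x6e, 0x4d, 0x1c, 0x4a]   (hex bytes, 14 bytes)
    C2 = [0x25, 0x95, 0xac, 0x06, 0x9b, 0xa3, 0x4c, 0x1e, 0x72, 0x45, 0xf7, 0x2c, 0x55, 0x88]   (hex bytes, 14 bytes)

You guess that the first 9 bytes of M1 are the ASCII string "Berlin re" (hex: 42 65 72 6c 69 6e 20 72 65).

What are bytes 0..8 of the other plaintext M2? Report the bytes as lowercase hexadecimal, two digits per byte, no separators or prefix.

First, C1 ⊕ C2 = (M1 ⊕ K) ⊕ (M2 ⊕ K) = M1 ⊕ M2, so the key drops out. Then M2 = (M1 ⊕ M2) ⊕ M1 over the first 9 bytes.
byte 0: (70 XOR 25) XOR 42 = 55 XOR 42 = 17
byte 1: (cb XOR 95) XOR 65 = 5e XOR 65 = 3b
byte 2: (90 XOR ac) XOR 72 = 3c XOR 72 = 4e
byte 3: (6c XOR 06) XOR 6c = 6a XOR 6c = 06
byte 4: (07 XOR 9b) XOR 69 = 9c XOR 69 = f5
byte 5: (db XOR a3) XOR 6e = 78 XOR 6e = 16
byte 6: (98 XOR 4c) XOR 20 = d4 XOR 20 = f4
byte 7: (64 XOR 1e) XOR 72 = 7a XOR 72 = 08
byte 8: (16 XOR 72) XOR 65 = 64 XOR 65 = 01

173b4e06f516f40801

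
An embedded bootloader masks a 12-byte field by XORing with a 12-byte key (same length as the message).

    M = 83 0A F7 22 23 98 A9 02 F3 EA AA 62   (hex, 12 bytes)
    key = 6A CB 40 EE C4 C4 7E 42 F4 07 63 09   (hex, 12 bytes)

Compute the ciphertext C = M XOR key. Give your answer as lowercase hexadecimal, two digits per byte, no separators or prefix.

e9c1b7cce75cd74007edc96b

10000011 XOR 01101010 = 11101001
00001010 XOR 11001011 = 11000001
11110111 XOR 01000000 = 10110111
00100010 XOR 11101110 = 11001100
00100011 XOR 11000100 = 11100111
10011000 XOR 11000100 = 01011100
10101001 XOR 01111110 = 11010111
00000010 XOR 01000010 = 01000000
11110011 XOR 11110100 = 00000111
11101010 XOR 00000111 = 11101101
10101010 XOR 01100011 = 11001001
01100010 XOR 00001001 = 01101011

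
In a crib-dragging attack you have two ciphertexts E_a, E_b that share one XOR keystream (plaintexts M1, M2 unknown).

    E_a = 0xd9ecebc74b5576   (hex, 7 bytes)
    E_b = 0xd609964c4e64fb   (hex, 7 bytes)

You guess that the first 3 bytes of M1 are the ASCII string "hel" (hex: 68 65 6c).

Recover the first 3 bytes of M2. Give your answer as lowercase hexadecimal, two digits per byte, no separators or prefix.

First, E_a ⊕ E_b = (M1 ⊕ K) ⊕ (M2 ⊕ K) = M1 ⊕ M2, so the key drops out. Then M2 = (M1 ⊕ M2) ⊕ M1 over the first 3 bytes.
byte 0: (d9 ^ d6) ^ 68 = 0f ^ 68 = 67
byte 1: (ec ^ 09) ^ 65 = e5 ^ 65 = 80
byte 2: (eb ^ 96) ^ 6c = 7d ^ 6c = 11

678011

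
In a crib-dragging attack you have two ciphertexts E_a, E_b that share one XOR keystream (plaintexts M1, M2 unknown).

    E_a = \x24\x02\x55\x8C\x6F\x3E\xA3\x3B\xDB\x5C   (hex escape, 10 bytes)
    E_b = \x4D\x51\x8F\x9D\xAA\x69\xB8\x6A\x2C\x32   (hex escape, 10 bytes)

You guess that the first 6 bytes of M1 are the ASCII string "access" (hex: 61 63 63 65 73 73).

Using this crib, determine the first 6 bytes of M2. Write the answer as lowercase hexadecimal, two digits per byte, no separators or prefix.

0830b974b624

First, E_a ⊕ E_b = (M1 ⊕ K) ⊕ (M2 ⊕ K) = M1 ⊕ M2, so the key drops out. Then M2 = (M1 ⊕ M2) ⊕ M1 over the first 6 bytes.
byte 0: (24 ⊕ 4d) ⊕ 61 = 69 ⊕ 61 = 08
byte 1: (02 ⊕ 51) ⊕ 63 = 53 ⊕ 63 = 30
byte 2: (55 ⊕ 8f) ⊕ 63 = da ⊕ 63 = b9
byte 3: (8c ⊕ 9d) ⊕ 65 = 11 ⊕ 65 = 74
byte 4: (6f ⊕ aa) ⊕ 73 = c5 ⊕ 73 = b6
byte 5: (3e ⊕ 69) ⊕ 73 = 57 ⊕ 73 = 24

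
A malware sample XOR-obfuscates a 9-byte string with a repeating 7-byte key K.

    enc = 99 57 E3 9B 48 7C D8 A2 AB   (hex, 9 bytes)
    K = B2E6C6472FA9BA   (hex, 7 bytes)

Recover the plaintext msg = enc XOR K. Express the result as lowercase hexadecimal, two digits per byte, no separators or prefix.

2bb125dc67d562104d

The 7-byte key repeats, so the effective keystream is b2 e6 c6 47 2f a9 ba b2 e6.
byte 0: 99 xor b2 = 2b
byte 1: 57 xor e6 = b1
byte 2: e3 xor c6 = 25
byte 3: 9b xor 47 = dc
byte 4: 48 xor 2f = 67
byte 5: 7c xor a9 = d5
byte 6: d8 xor ba = 62
byte 7: a2 xor b2 = 10
byte 8: ab xor e6 = 4d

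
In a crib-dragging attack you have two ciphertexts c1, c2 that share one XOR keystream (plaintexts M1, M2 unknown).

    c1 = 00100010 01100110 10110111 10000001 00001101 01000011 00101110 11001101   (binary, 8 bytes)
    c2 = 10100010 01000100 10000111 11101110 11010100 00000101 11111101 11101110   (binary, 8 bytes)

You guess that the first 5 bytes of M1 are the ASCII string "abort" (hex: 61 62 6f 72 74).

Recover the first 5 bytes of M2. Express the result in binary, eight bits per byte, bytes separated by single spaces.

First, c1 ⊕ c2 = (M1 ⊕ K) ⊕ (M2 ⊕ K) = M1 ⊕ M2, so the key drops out. Then M2 = (M1 ⊕ M2) ⊕ M1 over the first 5 bytes.
byte 0: (22 xor a2) xor 61 = 80 xor 61 = e1
byte 1: (66 xor 44) xor 62 = 22 xor 62 = 40
byte 2: (b7 xor 87) xor 6f = 30 xor 6f = 5f
byte 3: (81 xor ee) xor 72 = 6f xor 72 = 1d
byte 4: (0d xor d4) xor 74 = d9 xor 74 = ad

11100001 01000000 01011111 00011101 10101101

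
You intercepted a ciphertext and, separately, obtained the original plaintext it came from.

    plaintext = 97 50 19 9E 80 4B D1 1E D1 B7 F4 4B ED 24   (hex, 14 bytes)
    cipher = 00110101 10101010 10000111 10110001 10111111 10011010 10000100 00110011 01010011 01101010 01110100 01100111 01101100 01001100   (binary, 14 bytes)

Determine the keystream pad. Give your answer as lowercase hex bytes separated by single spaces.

a2 fa 9e 2f 3f d1 55 2d 82 dd 80 2c 81 68

Since cipher = plaintext ⊕ pad, XORing both sides with plaintext gives pad = plaintext ⊕ cipher.
97 ⊕ 35 = a2
50 ⊕ aa = fa
19 ⊕ 87 = 9e
9e ⊕ b1 = 2f
80 ⊕ bf = 3f
4b ⊕ 9a = d1
d1 ⊕ 84 = 55
1e ⊕ 33 = 2d
d1 ⊕ 53 = 82
b7 ⊕ 6a = dd
f4 ⊕ 74 = 80
4b ⊕ 67 = 2c
ed ⊕ 6c = 81
24 ⊕ 4c = 68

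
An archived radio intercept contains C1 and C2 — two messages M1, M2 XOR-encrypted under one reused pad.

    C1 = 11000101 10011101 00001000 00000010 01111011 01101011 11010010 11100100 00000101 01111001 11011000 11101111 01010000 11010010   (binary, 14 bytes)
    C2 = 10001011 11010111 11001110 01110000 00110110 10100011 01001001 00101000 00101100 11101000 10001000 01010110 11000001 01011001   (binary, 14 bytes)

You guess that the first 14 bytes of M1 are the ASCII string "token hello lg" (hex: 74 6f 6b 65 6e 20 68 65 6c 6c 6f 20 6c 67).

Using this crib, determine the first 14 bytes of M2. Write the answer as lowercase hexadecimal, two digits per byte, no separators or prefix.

3a25ad1723e8f3a945fd3f99fdec

First, C1 ⊕ C2 = (M1 ⊕ K) ⊕ (M2 ⊕ K) = M1 ⊕ M2, so the key drops out. Then M2 = (M1 ⊕ M2) ⊕ M1 over the first 14 bytes.
byte 0: (c5 XOR 8b) XOR 74 = 4e XOR 74 = 3a
byte 1: (9d XOR d7) XOR 6f = 4a XOR 6f = 25
byte 2: (08 XOR ce) XOR 6b = c6 XOR 6b = ad
byte 3: (02 XOR 70) XOR 65 = 72 XOR 65 = 17
byte 4: (7b XOR 36) XOR 6e = 4d XOR 6e = 23
byte 5: (6b XOR a3) XOR 20 = c8 XOR 20 = e8
byte 6: (d2 XOR 49) XOR 68 = 9b XOR 68 = f3
byte 7: (e4 XOR 28) XOR 65 = cc XOR 65 = a9
byte 8: (05 XOR 2c) XOR 6c = 29 XOR 6c = 45
byte 9: (79 XOR e8) XOR 6c = 91 XOR 6c = fd
byte 10: (d8 XOR 88) XOR 6f = 50 XOR 6f = 3f
byte 11: (ef XOR 56) XOR 20 = b9 XOR 20 = 99
byte 12: (50 XOR c1) XOR 6c = 91 XOR 6c = fd
byte 13: (d2 XOR 59) XOR 67 = 8b XOR 67 = ec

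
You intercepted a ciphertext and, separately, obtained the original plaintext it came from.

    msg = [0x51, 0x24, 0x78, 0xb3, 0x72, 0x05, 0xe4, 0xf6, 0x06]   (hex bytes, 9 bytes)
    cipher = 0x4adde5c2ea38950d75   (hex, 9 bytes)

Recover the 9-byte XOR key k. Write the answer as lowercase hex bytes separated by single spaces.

1b f9 9d 71 98 3d 71 fb 73

Since cipher = msg ⊕ k, XORing both sides with msg gives k = msg ⊕ cipher.
51 ^ 4a = 1b
24 ^ dd = f9
78 ^ e5 = 9d
b3 ^ c2 = 71
72 ^ ea = 98
05 ^ 38 = 3d
e4 ^ 95 = 71
f6 ^ 0d = fb
06 ^ 75 = 73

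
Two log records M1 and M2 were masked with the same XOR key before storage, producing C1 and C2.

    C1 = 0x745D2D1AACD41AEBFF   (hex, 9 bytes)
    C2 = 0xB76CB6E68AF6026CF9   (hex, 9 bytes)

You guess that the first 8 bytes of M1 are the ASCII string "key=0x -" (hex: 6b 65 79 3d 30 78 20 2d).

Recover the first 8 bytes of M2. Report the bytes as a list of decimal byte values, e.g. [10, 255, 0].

[168, 84, 226, 193, 22, 90, 56, 170]

First, C1 ⊕ C2 = (M1 ⊕ K) ⊕ (M2 ⊕ K) = M1 ⊕ M2, so the key drops out. Then M2 = (M1 ⊕ M2) ⊕ M1 over the first 8 bytes.
byte 0: (74 ⊕ b7) ⊕ 6b = c3 ⊕ 6b = a8
byte 1: (5d ⊕ 6c) ⊕ 65 = 31 ⊕ 65 = 54
byte 2: (2d ⊕ b6) ⊕ 79 = 9b ⊕ 79 = e2
byte 3: (1a ⊕ e6) ⊕ 3d = fc ⊕ 3d = c1
byte 4: (ac ⊕ 8a) ⊕ 30 = 26 ⊕ 30 = 16
byte 5: (d4 ⊕ f6) ⊕ 78 = 22 ⊕ 78 = 5a
byte 6: (1a ⊕ 02) ⊕ 20 = 18 ⊕ 20 = 38
byte 7: (eb ⊕ 6c) ⊕ 2d = 87 ⊕ 2d = aa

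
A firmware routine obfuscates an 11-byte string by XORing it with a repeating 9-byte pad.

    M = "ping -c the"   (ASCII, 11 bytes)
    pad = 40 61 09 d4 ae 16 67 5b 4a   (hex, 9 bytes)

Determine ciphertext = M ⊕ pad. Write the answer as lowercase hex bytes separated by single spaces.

The 9-byte key repeats, so the effective keystream is 40 61 09 d4 ae 16 67 5b 4a 40 61.
byte 0: 01110000 XOR 01000000 = 00110000
byte 1: 01101001 XOR 01100001 = 00001000
byte 2: 01101110 XOR 00001001 = 01100111
byte 3: 01100111 XOR 11010100 = 10110011
byte 4: 00100000 XOR 10101110 = 10001110
byte 5: 00101101 XOR 00010110 = 00111011
byte 6: 01100011 XOR 01100111 = 00000100
byte 7: 00100000 XOR 01011011 = 01111011
byte 8: 01110100 XOR 01001010 = 00111110
byte 9: 01101000 XOR 01000000 = 00101000
byte 10: 01100101 XOR 01100001 = 00000100

30 08 67 b3 8e 3b 04 7b 3e 28 04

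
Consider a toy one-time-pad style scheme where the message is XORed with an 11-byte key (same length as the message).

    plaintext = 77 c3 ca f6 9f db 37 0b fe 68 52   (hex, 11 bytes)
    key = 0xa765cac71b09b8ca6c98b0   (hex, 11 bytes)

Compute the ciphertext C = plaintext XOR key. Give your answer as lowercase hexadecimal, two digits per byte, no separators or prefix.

d0a6003184d28fc192f0e2

XOR is its own inverse, so applying the key byte-wise gives the result directly.
01110111 ^ 10100111 = 11010000
11000011 ^ 01100101 = 10100110
11001010 ^ 11001010 = 00000000
11110110 ^ 11000111 = 00110001
10011111 ^ 00011011 = 10000100
11011011 ^ 00001001 = 11010010
00110111 ^ 10111000 = 10001111
00001011 ^ 11001010 = 11000001
11111110 ^ 01101100 = 10010010
01101000 ^ 10011000 = 11110000
01010010 ^ 10110000 = 11100010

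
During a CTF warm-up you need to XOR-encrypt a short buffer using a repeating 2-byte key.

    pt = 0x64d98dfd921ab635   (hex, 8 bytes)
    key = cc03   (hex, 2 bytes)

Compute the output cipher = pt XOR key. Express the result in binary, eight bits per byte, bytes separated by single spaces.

The 2-byte key repeats, so the effective keystream is cc 03 cc 03 cc 03 cc 03.
byte 0: 64 ^ cc = a8
byte 1: d9 ^ 03 = da
byte 2: 8d ^ cc = 41
byte 3: fd ^ 03 = fe
byte 4: 92 ^ cc = 5e
byte 5: 1a ^ 03 = 19
byte 6: b6 ^ cc = 7a
byte 7: 35 ^ 03 = 36

10101000 11011010 01000001 11111110 01011110 00011001 01111010 00110110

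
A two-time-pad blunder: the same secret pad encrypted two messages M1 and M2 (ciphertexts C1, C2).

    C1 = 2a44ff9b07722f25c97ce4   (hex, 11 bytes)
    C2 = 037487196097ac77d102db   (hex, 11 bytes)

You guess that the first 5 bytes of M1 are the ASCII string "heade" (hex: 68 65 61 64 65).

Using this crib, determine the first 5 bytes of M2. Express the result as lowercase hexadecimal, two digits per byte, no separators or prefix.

415519e602

First, C1 ⊕ C2 = (M1 ⊕ K) ⊕ (M2 ⊕ K) = M1 ⊕ M2, so the key drops out. Then M2 = (M1 ⊕ M2) ⊕ M1 over the first 5 bytes.
byte 0: (2a xor 03) xor 68 = 29 xor 68 = 41
byte 1: (44 xor 74) xor 65 = 30 xor 65 = 55
byte 2: (ff xor 87) xor 61 = 78 xor 61 = 19
byte 3: (9b xor 19) xor 64 = 82 xor 64 = e6
byte 4: (07 xor 60) xor 65 = 67 xor 65 = 02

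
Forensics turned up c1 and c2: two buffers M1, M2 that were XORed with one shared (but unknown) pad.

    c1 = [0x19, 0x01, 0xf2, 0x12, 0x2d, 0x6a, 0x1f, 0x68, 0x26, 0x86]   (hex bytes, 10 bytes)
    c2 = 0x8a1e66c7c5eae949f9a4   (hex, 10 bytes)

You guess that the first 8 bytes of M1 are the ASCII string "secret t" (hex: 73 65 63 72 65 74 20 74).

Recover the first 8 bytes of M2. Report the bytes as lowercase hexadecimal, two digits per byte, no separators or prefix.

e07af7a78df4d655

First, c1 ⊕ c2 = (M1 ⊕ K) ⊕ (M2 ⊕ K) = M1 ⊕ M2, so the key drops out. Then M2 = (M1 ⊕ M2) ⊕ M1 over the first 8 bytes.
byte 0: (19 ⊕ 8a) ⊕ 73 = 93 ⊕ 73 = e0
byte 1: (01 ⊕ 1e) ⊕ 65 = 1f ⊕ 65 = 7a
byte 2: (f2 ⊕ 66) ⊕ 63 = 94 ⊕ 63 = f7
byte 3: (12 ⊕ c7) ⊕ 72 = d5 ⊕ 72 = a7
byte 4: (2d ⊕ c5) ⊕ 65 = e8 ⊕ 65 = 8d
byte 5: (6a ⊕ ea) ⊕ 74 = 80 ⊕ 74 = f4
byte 6: (1f ⊕ e9) ⊕ 20 = f6 ⊕ 20 = d6
byte 7: (68 ⊕ 49) ⊕ 74 = 21 ⊕ 74 = 55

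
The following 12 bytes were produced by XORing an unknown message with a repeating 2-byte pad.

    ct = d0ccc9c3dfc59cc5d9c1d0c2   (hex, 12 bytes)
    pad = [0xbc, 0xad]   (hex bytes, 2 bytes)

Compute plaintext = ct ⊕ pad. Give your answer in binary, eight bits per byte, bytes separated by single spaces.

01101100 01100001 01110101 01101110 01100011 01101000 00100000 01101000 01100101 01101100 01101100 01101111

The 2-byte key repeats, so the effective keystream is bc ad bc ad bc ad bc ad bc ad bc ad.
byte 0: 208 ⊕ 188 = 108
byte 1: 204 ⊕ 173 =  97
byte 2: 201 ⊕ 188 = 117
byte 3: 195 ⊕ 173 = 110
byte 4: 223 ⊕ 188 =  99
byte 5: 197 ⊕ 173 = 104
byte 6: 156 ⊕ 188 =  32
byte 7: 197 ⊕ 173 = 104
byte 8: 217 ⊕ 188 = 101
byte 9: 193 ⊕ 173 = 108
byte 10: 208 ⊕ 188 = 108
byte 11: 194 ⊕ 173 = 111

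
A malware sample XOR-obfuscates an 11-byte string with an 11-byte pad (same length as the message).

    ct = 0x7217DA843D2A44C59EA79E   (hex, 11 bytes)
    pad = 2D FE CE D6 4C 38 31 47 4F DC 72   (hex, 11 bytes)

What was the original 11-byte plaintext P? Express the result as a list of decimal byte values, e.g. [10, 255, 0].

[95, 233, 20, 82, 113, 18, 117, 130, 209, 123, 236]

01110010 ^ 00101101 = 01011111
00010111 ^ 11111110 = 11101001
11011010 ^ 11001110 = 00010100
10000100 ^ 11010110 = 01010010
00111101 ^ 01001100 = 01110001
00101010 ^ 00111000 = 00010010
01000100 ^ 00110001 = 01110101
11000101 ^ 01000111 = 10000010
10011110 ^ 01001111 = 11010001
10100111 ^ 11011100 = 01111011
10011110 ^ 01110010 = 11101100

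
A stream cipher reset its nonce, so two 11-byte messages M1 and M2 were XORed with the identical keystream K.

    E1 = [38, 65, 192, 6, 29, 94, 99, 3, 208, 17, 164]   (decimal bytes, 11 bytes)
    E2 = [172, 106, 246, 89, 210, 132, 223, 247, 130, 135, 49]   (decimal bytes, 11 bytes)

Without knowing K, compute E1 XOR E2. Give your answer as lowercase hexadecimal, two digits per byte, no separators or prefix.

E1 ⊕ E2 = (M1 ⊕ K) ⊕ (M2 ⊕ K) = M1 ⊕ M2 — the shared key cancels under XOR.
26 XOR ac = 8a
41 XOR 6a = 2b
c0 XOR f6 = 36
06 XOR 59 = 5f
1d XOR d2 = cf
5e XOR 84 = da
63 XOR df = bc
03 XOR f7 = f4
d0 XOR 82 = 52
11 XOR 87 = 96
a4 XOR 31 = 95

8a2b365fcfdabcf4529695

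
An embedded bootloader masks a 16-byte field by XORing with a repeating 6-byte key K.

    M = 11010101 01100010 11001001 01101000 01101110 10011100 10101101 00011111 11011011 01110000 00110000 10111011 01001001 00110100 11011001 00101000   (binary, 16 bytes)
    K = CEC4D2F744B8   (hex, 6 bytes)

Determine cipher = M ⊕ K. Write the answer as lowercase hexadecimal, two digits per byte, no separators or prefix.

The 6-byte key repeats, so the effective keystream is ce c4 d2 f7 44 b8 ce c4 d2 f7 44 b8 ce c4 d2 f7.
byte 0: d5 XOR ce = 1b
byte 1: 62 XOR c4 = a6
byte 2: c9 XOR d2 = 1b
byte 3: 68 XOR f7 = 9f
byte 4: 6e XOR 44 = 2a
byte 5: 9c XOR b8 = 24
byte 6: ad XOR ce = 63
byte 7: 1f XOR c4 = db
byte 8: db XOR d2 = 09
byte 9: 70 XOR f7 = 87
byte 10: 30 XOR 44 = 74
byte 11: bb XOR b8 = 03
byte 12: 49 XOR ce = 87
byte 13: 34 XOR c4 = f0
byte 14: d9 XOR d2 = 0b
byte 15: 28 XOR f7 = df

1ba61b9f2a2463db0987740387f00bdf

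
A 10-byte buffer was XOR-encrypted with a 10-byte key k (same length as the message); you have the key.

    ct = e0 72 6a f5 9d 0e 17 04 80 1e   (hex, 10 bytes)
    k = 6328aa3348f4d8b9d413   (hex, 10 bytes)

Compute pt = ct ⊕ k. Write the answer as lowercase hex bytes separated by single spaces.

XOR is its own inverse, so applying the key byte-wise gives the result directly.
byte 0: 11100000 xor 01100011 = 10000011
byte 1: 01110010 xor 00101000 = 01011010
byte 2: 01101010 xor 10101010 = 11000000
byte 3: 11110101 xor 00110011 = 11000110
byte 4: 10011101 xor 01001000 = 11010101
byte 5: 00001110 xor 11110100 = 11111010
byte 6: 00010111 xor 11011000 = 11001111
byte 7: 00000100 xor 10111001 = 10111101
byte 8: 10000000 xor 11010100 = 01010100
byte 9: 00011110 xor 00010011 = 00001101

83 5a c0 c6 d5 fa cf bd 54 0d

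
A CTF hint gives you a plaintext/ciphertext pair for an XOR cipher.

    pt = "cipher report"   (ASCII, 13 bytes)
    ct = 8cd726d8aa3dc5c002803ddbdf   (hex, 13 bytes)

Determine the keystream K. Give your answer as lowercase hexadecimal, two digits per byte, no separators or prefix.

Since ct = pt ⊕ K, XORing both sides with pt gives K = pt ⊕ ct.
63 XOR 8c = ef
69 XOR d7 = be
70 XOR 26 = 56
68 XOR d8 = b0
65 XOR aa = cf
72 XOR 3d = 4f
20 XOR c5 = e5
72 XOR c0 = b2
65 XOR 02 = 67
70 XOR 80 = f0
6f XOR 3d = 52
72 XOR db = a9
74 XOR df = ab

efbe56b0cf4fe5b267f052a9ab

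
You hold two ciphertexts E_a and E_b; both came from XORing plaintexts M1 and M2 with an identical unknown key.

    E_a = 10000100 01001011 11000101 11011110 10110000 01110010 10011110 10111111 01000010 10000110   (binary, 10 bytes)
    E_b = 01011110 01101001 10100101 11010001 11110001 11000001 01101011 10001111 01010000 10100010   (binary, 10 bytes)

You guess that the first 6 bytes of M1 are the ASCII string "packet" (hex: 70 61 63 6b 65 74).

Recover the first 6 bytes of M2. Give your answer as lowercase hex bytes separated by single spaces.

aa 43 03 64 24 c7

First, E_a ⊕ E_b = (M1 ⊕ K) ⊕ (M2 ⊕ K) = M1 ⊕ M2, so the key drops out. Then M2 = (M1 ⊕ M2) ⊕ M1 over the first 6 bytes.
byte 0: (84 XOR 5e) XOR 70 = da XOR 70 = aa
byte 1: (4b XOR 69) XOR 61 = 22 XOR 61 = 43
byte 2: (c5 XOR a5) XOR 63 = 60 XOR 63 = 03
byte 3: (de XOR d1) XOR 6b = 0f XOR 6b = 64
byte 4: (b0 XOR f1) XOR 65 = 41 XOR 65 = 24
byte 5: (72 XOR c1) XOR 74 = b3 XOR 74 = c7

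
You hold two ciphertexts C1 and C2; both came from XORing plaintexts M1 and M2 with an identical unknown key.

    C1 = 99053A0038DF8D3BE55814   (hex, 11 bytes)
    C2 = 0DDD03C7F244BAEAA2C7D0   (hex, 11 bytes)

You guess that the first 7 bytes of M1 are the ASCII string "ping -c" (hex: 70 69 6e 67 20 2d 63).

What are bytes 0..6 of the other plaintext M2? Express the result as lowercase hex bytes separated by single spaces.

e4 b1 57 a0 ea b6 54

First, C1 ⊕ C2 = (M1 ⊕ K) ⊕ (M2 ⊕ K) = M1 ⊕ M2, so the key drops out. Then M2 = (M1 ⊕ M2) ⊕ M1 over the first 7 bytes.
byte 0: (99 ^ 0d) ^ 70 = 94 ^ 70 = e4
byte 1: (05 ^ dd) ^ 69 = d8 ^ 69 = b1
byte 2: (3a ^ 03) ^ 6e = 39 ^ 6e = 57
byte 3: (00 ^ c7) ^ 67 = c7 ^ 67 = a0
byte 4: (38 ^ f2) ^ 20 = ca ^ 20 = ea
byte 5: (df ^ 44) ^ 2d = 9b ^ 2d = b6
byte 6: (8d ^ ba) ^ 63 = 37 ^ 63 = 54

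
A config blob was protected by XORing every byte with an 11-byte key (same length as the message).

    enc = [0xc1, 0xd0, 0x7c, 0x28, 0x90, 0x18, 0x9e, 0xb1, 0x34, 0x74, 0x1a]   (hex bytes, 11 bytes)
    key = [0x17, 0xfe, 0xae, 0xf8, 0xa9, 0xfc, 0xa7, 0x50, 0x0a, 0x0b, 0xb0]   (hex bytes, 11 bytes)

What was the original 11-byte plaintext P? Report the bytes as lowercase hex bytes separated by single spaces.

XOR is its own inverse, so applying the key byte-wise gives the result directly.
11000001 ^ 00010111 = 11010110
11010000 ^ 11111110 = 00101110
01111100 ^ 10101110 = 11010010
00101000 ^ 11111000 = 11010000
10010000 ^ 10101001 = 00111001
00011000 ^ 11111100 = 11100100
10011110 ^ 10100111 = 00111001
10110001 ^ 01010000 = 11100001
00110100 ^ 00001010 = 00111110
01110100 ^ 00001011 = 01111111
00011010 ^ 10110000 = 10101010

d6 2e d2 d0 39 e4 39 e1 3e 7f aa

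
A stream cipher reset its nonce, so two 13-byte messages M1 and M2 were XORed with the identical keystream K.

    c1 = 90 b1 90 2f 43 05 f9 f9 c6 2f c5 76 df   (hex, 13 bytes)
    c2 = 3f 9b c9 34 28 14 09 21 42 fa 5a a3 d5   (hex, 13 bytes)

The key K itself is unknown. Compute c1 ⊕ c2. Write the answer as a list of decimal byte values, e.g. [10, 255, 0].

[175, 42, 89, 27, 107, 17, 240, 216, 132, 213, 159, 213, 10]

c1 ⊕ c2 = (M1 ⊕ K) ⊕ (M2 ⊕ K) = M1 ⊕ M2 — the shared key cancels under XOR.
90 ⊕ 3f = af
b1 ⊕ 9b = 2a
90 ⊕ c9 = 59
2f ⊕ 34 = 1b
43 ⊕ 28 = 6b
05 ⊕ 14 = 11
f9 ⊕ 09 = f0
f9 ⊕ 21 = d8
c6 ⊕ 42 = 84
2f ⊕ fa = d5
c5 ⊕ 5a = 9f
76 ⊕ a3 = d5
df ⊕ d5 = 0a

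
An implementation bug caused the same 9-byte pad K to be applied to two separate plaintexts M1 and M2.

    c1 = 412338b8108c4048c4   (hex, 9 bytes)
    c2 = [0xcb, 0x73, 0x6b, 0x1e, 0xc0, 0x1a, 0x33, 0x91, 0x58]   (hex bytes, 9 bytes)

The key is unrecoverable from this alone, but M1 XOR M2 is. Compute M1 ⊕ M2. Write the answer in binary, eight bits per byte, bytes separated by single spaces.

10001010 01010000 01010011 10100110 11010000 10010110 01110011 11011001 10011100

c1 ⊕ c2 = (M1 ⊕ K) ⊕ (M2 ⊕ K) = M1 ⊕ M2 — the shared key cancels under XOR.
byte 0: 01000001 ^ 11001011 = 10001010
byte 1: 00100011 ^ 01110011 = 01010000
byte 2: 00111000 ^ 01101011 = 01010011
byte 3: 10111000 ^ 00011110 = 10100110
byte 4: 00010000 ^ 11000000 = 11010000
byte 5: 10001100 ^ 00011010 = 10010110
byte 6: 01000000 ^ 00110011 = 01110011
byte 7: 01001000 ^ 10010001 = 11011001
byte 8: 11000100 ^ 01011000 = 10011100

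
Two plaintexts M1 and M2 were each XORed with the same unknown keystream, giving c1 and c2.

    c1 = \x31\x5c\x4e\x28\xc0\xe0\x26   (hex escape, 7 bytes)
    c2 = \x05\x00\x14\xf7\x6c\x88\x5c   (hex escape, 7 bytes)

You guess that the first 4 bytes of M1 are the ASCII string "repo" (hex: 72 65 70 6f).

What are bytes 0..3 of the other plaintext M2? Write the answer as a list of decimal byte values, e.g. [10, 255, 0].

First, c1 ⊕ c2 = (M1 ⊕ K) ⊕ (M2 ⊕ K) = M1 ⊕ M2, so the key drops out. Then M2 = (M1 ⊕ M2) ⊕ M1 over the first 4 bytes.
byte 0: (31 xor 05) xor 72 = 34 xor 72 = 46
byte 1: (5c xor 00) xor 65 = 5c xor 65 = 39
byte 2: (4e xor 14) xor 70 = 5a xor 70 = 2a
byte 3: (28 xor f7) xor 6f = df xor 6f = b0

[70, 57, 42, 176]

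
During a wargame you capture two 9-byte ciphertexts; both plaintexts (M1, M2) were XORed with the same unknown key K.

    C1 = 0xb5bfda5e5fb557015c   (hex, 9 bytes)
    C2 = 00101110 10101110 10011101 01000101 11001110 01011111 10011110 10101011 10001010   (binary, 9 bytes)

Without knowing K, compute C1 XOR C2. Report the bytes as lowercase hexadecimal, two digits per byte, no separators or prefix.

9b11471b91eac9aad6

C1 ⊕ C2 = (M1 ⊕ K) ⊕ (M2 ⊕ K) = M1 ⊕ M2 — the shared key cancels under XOR.
byte 0: 181 XOR  46 = 155
byte 1: 191 XOR 174 =  17
byte 2: 218 XOR 157 =  71
byte 3:  94 XOR  69 =  27
byte 4:  95 XOR 206 = 145
byte 5: 181 XOR  95 = 234
byte 6:  87 XOR 158 = 201
byte 7:   1 XOR 171 = 170
byte 8:  92 XOR 138 = 214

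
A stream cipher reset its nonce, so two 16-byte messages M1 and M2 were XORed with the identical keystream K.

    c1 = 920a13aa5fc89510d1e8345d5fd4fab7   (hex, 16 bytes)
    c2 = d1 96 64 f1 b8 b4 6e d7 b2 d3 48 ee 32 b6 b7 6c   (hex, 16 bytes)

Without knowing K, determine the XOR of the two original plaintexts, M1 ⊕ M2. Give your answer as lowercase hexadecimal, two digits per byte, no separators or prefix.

439c775be77cfbc7633b7cb36d624ddb

c1 ⊕ c2 = (M1 ⊕ K) ⊕ (M2 ⊕ K) = M1 ⊕ M2 — the shared key cancels under XOR.
92 xor d1 = 43
0a xor 96 = 9c
13 xor 64 = 77
aa xor f1 = 5b
5f xor b8 = e7
c8 xor b4 = 7c
95 xor 6e = fb
10 xor d7 = c7
d1 xor b2 = 63
e8 xor d3 = 3b
34 xor 48 = 7c
5d xor ee = b3
5f xor 32 = 6d
d4 xor b6 = 62
fa xor b7 = 4d
b7 xor 6c = db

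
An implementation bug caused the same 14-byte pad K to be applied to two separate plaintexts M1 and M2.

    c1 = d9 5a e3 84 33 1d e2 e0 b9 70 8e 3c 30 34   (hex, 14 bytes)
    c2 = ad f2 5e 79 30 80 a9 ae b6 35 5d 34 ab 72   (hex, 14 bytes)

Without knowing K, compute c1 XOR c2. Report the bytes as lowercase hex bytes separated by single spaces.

c1 ⊕ c2 = (M1 ⊕ K) ⊕ (M2 ⊕ K) = M1 ⊕ M2 — the shared key cancels under XOR.
byte 0: 217 XOR 173 = 116
byte 1:  90 XOR 242 = 168
byte 2: 227 XOR  94 = 189
byte 3: 132 XOR 121 = 253
byte 4:  51 XOR  48 =   3
byte 5:  29 XOR 128 = 157
byte 6: 226 XOR 169 =  75
byte 7: 224 XOR 174 =  78
byte 8: 185 XOR 182 =  15
byte 9: 112 XOR  53 =  69
byte 10: 142 XOR  93 = 211
byte 11:  60 XOR  52 =   8
byte 12:  48 XOR 171 = 155
byte 13:  52 XOR 114 =  70

74 a8 bd fd 03 9d 4b 4e 0f 45 d3 08 9b 46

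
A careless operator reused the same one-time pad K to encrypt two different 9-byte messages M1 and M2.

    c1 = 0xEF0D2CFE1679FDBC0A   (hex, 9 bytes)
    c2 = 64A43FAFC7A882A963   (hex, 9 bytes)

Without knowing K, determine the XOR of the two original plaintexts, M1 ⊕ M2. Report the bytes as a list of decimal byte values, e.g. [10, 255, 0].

c1 ⊕ c2 = (M1 ⊕ K) ⊕ (M2 ⊕ K) = M1 ⊕ M2 — the shared key cancels under XOR.
239 ^ 100 = 139
 13 ^ 164 = 169
 44 ^  63 =  19
254 ^ 175 =  81
 22 ^ 199 = 209
121 ^ 168 = 209
253 ^ 130 = 127
188 ^ 169 =  21
 10 ^  99 = 105

[139, 169, 19, 81, 209, 209, 127, 21, 105]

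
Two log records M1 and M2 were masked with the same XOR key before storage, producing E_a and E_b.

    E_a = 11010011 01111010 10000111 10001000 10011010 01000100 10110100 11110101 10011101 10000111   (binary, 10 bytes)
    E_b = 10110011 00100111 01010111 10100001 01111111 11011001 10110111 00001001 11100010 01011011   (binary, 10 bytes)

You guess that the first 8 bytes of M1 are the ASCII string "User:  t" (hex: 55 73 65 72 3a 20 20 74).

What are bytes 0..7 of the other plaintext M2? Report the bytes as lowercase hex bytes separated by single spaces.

First, E_a ⊕ E_b = (M1 ⊕ K) ⊕ (M2 ⊕ K) = M1 ⊕ M2, so the key drops out. Then M2 = (M1 ⊕ M2) ⊕ M1 over the first 8 bytes.
byte 0: (d3 xor b3) xor 55 = 60 xor 55 = 35
byte 1: (7a xor 27) xor 73 = 5d xor 73 = 2e
byte 2: (87 xor 57) xor 65 = d0 xor 65 = b5
byte 3: (88 xor a1) xor 72 = 29 xor 72 = 5b
byte 4: (9a xor 7f) xor 3a = e5 xor 3a = df
byte 5: (44 xor d9) xor 20 = 9d xor 20 = bd
byte 6: (b4 xor b7) xor 20 = 03 xor 20 = 23
byte 7: (f5 xor 09) xor 74 = fc xor 74 = 88

35 2e b5 5b df bd 23 88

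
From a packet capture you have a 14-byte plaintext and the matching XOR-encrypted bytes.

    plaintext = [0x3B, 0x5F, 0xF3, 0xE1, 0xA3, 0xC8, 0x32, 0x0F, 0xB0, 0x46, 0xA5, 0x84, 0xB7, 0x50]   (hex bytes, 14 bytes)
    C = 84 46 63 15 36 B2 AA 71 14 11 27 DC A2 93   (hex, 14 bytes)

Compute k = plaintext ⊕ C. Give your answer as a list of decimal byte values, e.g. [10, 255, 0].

[191, 25, 144, 244, 149, 122, 152, 126, 164, 87, 130, 88, 21, 195]

Since C = plaintext ⊕ k, XORing both sides with plaintext gives k = plaintext ⊕ C.
3b ⊕ 84 = bf
5f ⊕ 46 = 19
f3 ⊕ 63 = 90
e1 ⊕ 15 = f4
a3 ⊕ 36 = 95
c8 ⊕ b2 = 7a
32 ⊕ aa = 98
0f ⊕ 71 = 7e
b0 ⊕ 14 = a4
46 ⊕ 11 = 57
a5 ⊕ 27 = 82
84 ⊕ dc = 58
b7 ⊕ a2 = 15
50 ⊕ 93 = c3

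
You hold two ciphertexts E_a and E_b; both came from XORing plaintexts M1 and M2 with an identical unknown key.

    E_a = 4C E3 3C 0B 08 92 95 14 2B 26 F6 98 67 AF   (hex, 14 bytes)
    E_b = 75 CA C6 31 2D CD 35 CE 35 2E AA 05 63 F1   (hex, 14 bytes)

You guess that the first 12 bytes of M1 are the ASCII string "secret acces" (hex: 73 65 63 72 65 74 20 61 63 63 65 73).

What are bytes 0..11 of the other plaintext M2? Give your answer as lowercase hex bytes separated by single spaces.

First, E_a ⊕ E_b = (M1 ⊕ K) ⊕ (M2 ⊕ K) = M1 ⊕ M2, so the key drops out. Then M2 = (M1 ⊕ M2) ⊕ M1 over the first 12 bytes.
byte 0: (4c ⊕ 75) ⊕ 73 = 39 ⊕ 73 = 4a
byte 1: (e3 ⊕ ca) ⊕ 65 = 29 ⊕ 65 = 4c
byte 2: (3c ⊕ c6) ⊕ 63 = fa ⊕ 63 = 99
byte 3: (0b ⊕ 31) ⊕ 72 = 3a ⊕ 72 = 48
byte 4: (08 ⊕ 2d) ⊕ 65 = 25 ⊕ 65 = 40
byte 5: (92 ⊕ cd) ⊕ 74 = 5f ⊕ 74 = 2b
byte 6: (95 ⊕ 35) ⊕ 20 = a0 ⊕ 20 = 80
byte 7: (14 ⊕ ce) ⊕ 61 = da ⊕ 61 = bb
byte 8: (2b ⊕ 35) ⊕ 63 = 1e ⊕ 63 = 7d
byte 9: (26 ⊕ 2e) ⊕ 63 = 08 ⊕ 63 = 6b
byte 10: (f6 ⊕ aa) ⊕ 65 = 5c ⊕ 65 = 39
byte 11: (98 ⊕ 05) ⊕ 73 = 9d ⊕ 73 = ee

4a 4c 99 48 40 2b 80 bb 7d 6b 39 ee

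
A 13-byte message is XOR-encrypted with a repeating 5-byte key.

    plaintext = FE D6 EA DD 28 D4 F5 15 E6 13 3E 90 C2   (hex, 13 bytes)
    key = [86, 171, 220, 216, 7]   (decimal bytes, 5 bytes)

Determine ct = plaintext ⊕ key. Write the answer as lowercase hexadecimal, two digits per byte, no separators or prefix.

The 5-byte key repeats, so the effective keystream is 56 ab dc d8 07 56 ab dc d8 07 56 ab dc.
byte 0: 254 ⊕  86 = 168
byte 1: 214 ⊕ 171 = 125
byte 2: 234 ⊕ 220 =  54
byte 3: 221 ⊕ 216 =   5
byte 4:  40 ⊕   7 =  47
byte 5: 212 ⊕  86 = 130
byte 6: 245 ⊕ 171 =  94
byte 7:  21 ⊕ 220 = 201
byte 8: 230 ⊕ 216 =  62
byte 9:  19 ⊕   7 =  20
byte 10:  62 ⊕  86 = 104
byte 11: 144 ⊕ 171 =  59
byte 12: 194 ⊕ 220 =  30

a87d36052f825ec93e14683b1e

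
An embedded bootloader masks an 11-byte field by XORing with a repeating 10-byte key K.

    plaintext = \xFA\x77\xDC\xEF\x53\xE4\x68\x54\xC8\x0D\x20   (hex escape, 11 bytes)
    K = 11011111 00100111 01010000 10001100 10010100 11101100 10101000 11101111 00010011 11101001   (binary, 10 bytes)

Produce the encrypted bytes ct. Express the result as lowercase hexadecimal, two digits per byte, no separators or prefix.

The 10-byte key repeats, so the effective keystream is df 27 50 8c 94 ec a8 ef 13 e9 df.
byte 0: 250 ^ 223 =  37
byte 1: 119 ^  39 =  80
byte 2: 220 ^  80 = 140
byte 3: 239 ^ 140 =  99
byte 4:  83 ^ 148 = 199
byte 5: 228 ^ 236 =   8
byte 6: 104 ^ 168 = 192
byte 7:  84 ^ 239 = 187
byte 8: 200 ^  19 = 219
byte 9:  13 ^ 233 = 228
byte 10:  32 ^ 223 = 255

25508c63c708c0bbdbe4ff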